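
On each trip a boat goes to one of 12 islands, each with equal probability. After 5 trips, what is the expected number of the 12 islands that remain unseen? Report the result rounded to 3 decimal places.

For each island, P(unseen after 5) = (11/12)^5 = 0.6472.
By linearity of expectation, E[unseen] = 12·(11/12)^5 = 7.7667.

7.767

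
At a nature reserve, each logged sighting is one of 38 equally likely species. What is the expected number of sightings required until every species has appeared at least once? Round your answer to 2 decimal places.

The wait to go from k to k+1 distinct species is geometric with mean 38/(38-k).
E[T] = 38/38 + 38/37 + 38/36 + ... + 38/2 + 38/1 = 38·H_{38}.
H_{38} = 4.228, so E[T] = 160.660.

160.66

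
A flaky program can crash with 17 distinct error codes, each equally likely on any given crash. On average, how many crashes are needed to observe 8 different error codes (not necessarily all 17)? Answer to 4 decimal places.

Going from k to k+1 distinct takes a geometric number of crashes with mean 17/(17-k).
Sum over k = 0,...,7: E = 17/17 + 17/16 + 17/15 + ... + 17/11 + 17/10 = 10.37993.

10.3799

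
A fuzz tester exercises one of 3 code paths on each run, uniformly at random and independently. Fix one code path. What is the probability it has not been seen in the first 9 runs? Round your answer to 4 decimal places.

0.0260

Each run misses the fixed code path with probability (3-1)/3 = 2/3, independently.
P(still missing after 9) = (2/3)^9 = 0.02601.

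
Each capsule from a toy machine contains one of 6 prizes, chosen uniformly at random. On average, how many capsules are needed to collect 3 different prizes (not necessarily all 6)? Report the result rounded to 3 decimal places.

3.700

With k distinct prizes already seen, the next new one arrives after an expected 6/(6-k) capsules.
Sum over k = 0,...,2: E = 6/6 + 6/5 + 6/4 = 3.7000.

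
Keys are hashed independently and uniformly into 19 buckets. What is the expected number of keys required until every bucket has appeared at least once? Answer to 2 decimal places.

67.41

Split into phases: going from k distinct to k+1 distinct takes on average 19/(19-k) keys.
E[T] = 19/19 + 19/18 + 19/17 + ... + 19/2 + 19/1 = 19·H_{19}.
H_{19} = 3.548, so E[T] = 67.407.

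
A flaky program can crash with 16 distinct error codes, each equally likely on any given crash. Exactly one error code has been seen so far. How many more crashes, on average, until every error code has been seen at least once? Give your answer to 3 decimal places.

The wait to go from k to k+1 distinct error codes is geometric with mean 16/(16-k).
Sum over k = 1,...,15: E = 16/15 + 16/14 + 16/13 + ... + 16/2 + 16/1 = 53.0917.

53.092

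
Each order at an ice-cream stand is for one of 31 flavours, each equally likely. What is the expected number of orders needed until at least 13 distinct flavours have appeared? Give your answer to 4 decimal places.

16.4963

With k distinct flavours already seen, the next new one arrives after an expected 31/(31-k) orders.
Sum over k = 0,...,12: E = 31/31 + 31/30 + 31/29 + ... + 31/20 + 31/19 = 16.49625.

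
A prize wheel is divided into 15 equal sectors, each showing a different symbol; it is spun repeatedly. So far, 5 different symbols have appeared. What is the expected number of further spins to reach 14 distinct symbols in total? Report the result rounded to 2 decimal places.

The wait to go from k to k+1 distinct symbols is geometric with mean 15/(15-k).
Sum over k = 5,...,13: E = 15/10 + 15/9 + 15/8 + ... + 15/3 + 15/2 = 28.935.

28.93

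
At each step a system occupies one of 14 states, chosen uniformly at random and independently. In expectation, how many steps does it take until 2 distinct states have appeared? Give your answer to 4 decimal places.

2.0769

Going from k to k+1 distinct takes a geometric number of steps with mean 14/(14-k).
Sum over k = 0,...,1: E = 14/14 + 14/13 = 2.07692.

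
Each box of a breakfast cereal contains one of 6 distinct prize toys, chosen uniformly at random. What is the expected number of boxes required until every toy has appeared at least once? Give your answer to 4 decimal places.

After k distinct toys have appeared, the next box gives a new one with probability (6-k)/6, so the expected wait for the (k+1)-th is 6/(6-k).
E[T] = 6/6 + 6/5 + 6/4 + 6/3 + 6/2 + 6/1 = 6·H_{6}.
H_{6} = 2.45000, so E[T] = 14.70000.

14.7000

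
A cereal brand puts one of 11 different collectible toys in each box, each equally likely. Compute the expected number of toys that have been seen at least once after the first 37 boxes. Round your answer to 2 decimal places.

For each toy, P(seen in 37 boxes) = 1 - (10/11)^37 = 0.971.
By linearity of expectation, E[distinct seen] = 11·(1 - (10/11)^37) = 10.677.

10.68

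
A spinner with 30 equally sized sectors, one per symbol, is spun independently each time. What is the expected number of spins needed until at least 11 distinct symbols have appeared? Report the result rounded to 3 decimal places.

Going from k to k+1 distinct takes a geometric number of spins with mean 30/(30-k).
Sum over k = 0,...,10: E = 30/30 + 30/29 + 30/28 + ... + 30/21 + 30/20 = 13.4174.

13.417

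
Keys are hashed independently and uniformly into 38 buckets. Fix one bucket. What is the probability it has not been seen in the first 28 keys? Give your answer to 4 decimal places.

On each key the fixed bucket fails to appear with probability 37/38.
P(still missing after 28) = (37/38)^28 = 0.47392.

0.4739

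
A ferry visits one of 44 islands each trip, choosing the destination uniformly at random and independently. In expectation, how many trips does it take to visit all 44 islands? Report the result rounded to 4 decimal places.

The wait to go from k to k+1 distinct islands is geometric with mean 44/(44-k).
E[T] = 44/44 + 44/43 + 44/42 + ... + 44/2 + 44/1 = 44·H_{44}.
H_{44} = 4.37273, so E[T] = 192.39994.

192.3999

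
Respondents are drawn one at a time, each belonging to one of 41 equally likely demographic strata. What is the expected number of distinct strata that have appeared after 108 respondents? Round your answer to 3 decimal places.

For each stratum, P(seen in 108 respondents) = 1 - (40/41)^108 = 0.9305.
By linearity of expectation, E[distinct seen] = 41·(1 - (40/41)^108) = 38.1516.

38.152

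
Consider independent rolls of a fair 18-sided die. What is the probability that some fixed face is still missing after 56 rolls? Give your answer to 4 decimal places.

On each roll the fixed face fails to appear with probability 17/18.
P(still missing after 56) = (17/18)^56 = 0.04073.

0.0407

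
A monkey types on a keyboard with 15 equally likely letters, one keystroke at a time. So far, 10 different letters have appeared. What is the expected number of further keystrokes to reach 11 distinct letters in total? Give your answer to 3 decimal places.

3.000

From k distinct to k+1 distinct takes on average 15/(15-k) keystrokes.
Only the k = 10 term is needed: E = 15/5 = 3.0000.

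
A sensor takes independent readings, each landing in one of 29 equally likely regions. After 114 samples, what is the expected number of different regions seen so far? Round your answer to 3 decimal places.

28.469

For each region, P(seen in 114 samples) = 1 - (28/29)^114 = 0.9817.
By linearity of expectation, E[distinct seen] = 29·(1 - (28/29)^114) = 28.4691.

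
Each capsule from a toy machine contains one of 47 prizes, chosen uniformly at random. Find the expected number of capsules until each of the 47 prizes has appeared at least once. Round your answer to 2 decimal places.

208.58

Split into phases: going from k distinct to k+1 distinct takes on average 47/(47-k) capsules.
E[T] = 47/47 + 47/46 + 47/45 + ... + 47/2 + 47/1 = 47·H_{47}.
H_{47} = 4.438, so E[T] = 208.584.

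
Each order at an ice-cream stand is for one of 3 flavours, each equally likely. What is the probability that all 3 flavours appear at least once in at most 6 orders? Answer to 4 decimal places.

Let A_i be the event that flavour i is missing after 6 orders. By inclusion–exclusion on the A_i,
P(all seen) = Σ_{j=0}^{3} (-1)^j C(3,j)((3-j)/3)^6
= 1.00000 - 0.26337 + 0.00412 - 0.00000
= 0.74074.

0.7407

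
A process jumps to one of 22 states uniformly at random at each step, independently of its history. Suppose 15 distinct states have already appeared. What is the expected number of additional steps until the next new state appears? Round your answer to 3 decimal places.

3.143

Each step yields a new state with probability (22-15)/22 = 7/22, so the wait is geometric with mean 22/7.
E = 22/7 = 3.1429.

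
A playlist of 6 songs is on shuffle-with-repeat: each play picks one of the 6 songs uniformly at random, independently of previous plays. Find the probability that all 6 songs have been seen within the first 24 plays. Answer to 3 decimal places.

0.925

Let A_i be the event that song i is missing after 24 plays. By inclusion–exclusion on the A_i,
P(all seen) = Σ_{j=0}^{6} (-1)^j C(6,j)((6-j)/6)^24
= 1.0000 - 0.0755 + 0.0009 - 0.0000 + 0.0000 - 0.0000 + 0.0000
= 0.9254.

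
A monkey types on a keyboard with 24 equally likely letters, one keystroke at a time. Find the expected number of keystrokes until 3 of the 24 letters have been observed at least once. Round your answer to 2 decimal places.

With k distinct letters already seen, the next new one arrives after an expected 24/(24-k) keystrokes.
Sum over k = 0,...,2: E = 24/24 + 24/23 + 24/22 = 3.134.

3.13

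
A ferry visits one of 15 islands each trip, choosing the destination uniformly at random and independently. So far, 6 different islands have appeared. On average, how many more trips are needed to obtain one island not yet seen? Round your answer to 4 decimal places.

1.6667

Each trip yields a new island with probability (15-6)/15 = 9/15, so the wait is geometric with mean 15/9.
E = 15/9 = 1.66667.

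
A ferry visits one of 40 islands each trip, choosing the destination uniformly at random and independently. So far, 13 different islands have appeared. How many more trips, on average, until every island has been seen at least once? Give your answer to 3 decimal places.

155.658

With k distinct islands already seen, the next new one takes an expected 40/(40-k) trips.
Sum over k = 13,...,39: E = 40/27 + 40/26 + 40/25 + ... + 40/2 + 40/1 = 155.6583.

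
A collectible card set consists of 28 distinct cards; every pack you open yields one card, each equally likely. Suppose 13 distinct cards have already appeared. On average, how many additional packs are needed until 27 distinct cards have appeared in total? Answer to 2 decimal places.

With k distinct cards already seen, the next new one takes an expected 28/(28-k) packs.
Sum over k = 13,...,26: E = 28/15 + 28/14 + 28/13 + ... + 28/3 + 28/2 = 64.910.

64.91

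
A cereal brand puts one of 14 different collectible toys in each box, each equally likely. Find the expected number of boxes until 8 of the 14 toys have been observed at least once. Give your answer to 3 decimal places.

Going from k to k+1 distinct takes a geometric number of boxes with mean 14/(14-k).
Sum over k = 0,...,7: E = 14/14 + 14/13 + 14/12 + ... + 14/8 + 14/7 = 11.2219.

11.222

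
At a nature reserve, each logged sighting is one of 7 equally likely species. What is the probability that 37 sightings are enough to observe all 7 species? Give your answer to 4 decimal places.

0.9767

Let A_i be the event that species i is missing after 37 sightings. By inclusion–exclusion on the A_i,
P(all seen) = Σ_{j=0}^{7} (-1)^j C(7,j)((7-j)/7)^37
= 1.00000 - 0.02334 + 0.00008 - 0.00000 + 0.00000 - 0.00000 + 0.00000 - 0.00000
= 0.97674.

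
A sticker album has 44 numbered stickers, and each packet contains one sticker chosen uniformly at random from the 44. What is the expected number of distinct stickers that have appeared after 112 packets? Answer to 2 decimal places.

40.65

For each sticker, P(seen in 112 packets) = 1 - (43/44)^112 = 0.924.
By linearity of expectation, E[distinct seen] = 44·(1 - (43/44)^112) = 40.649.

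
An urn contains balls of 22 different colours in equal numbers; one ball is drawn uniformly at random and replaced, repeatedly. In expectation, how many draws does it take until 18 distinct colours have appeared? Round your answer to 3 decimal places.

35.365

Going from k to k+1 distinct takes a geometric number of draws with mean 22/(22-k).
Sum over k = 0,...,17: E = 22/22 + 22/21 + 22/20 + ... + 22/6 + 22/5 = 35.3646.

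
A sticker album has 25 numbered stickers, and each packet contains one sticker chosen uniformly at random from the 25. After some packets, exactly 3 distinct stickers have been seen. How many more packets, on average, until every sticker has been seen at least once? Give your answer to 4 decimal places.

From k distinct to k+1 distinct takes on average 25/(25-k) packets.
Sum over k = 3,...,24: E = 25/22 + 25/21 + 25/20 + ... + 25/2 + 25/1 = 92.27033.

92.2703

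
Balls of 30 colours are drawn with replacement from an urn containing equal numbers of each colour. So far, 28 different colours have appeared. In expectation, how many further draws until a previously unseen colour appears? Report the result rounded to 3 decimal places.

Each draw yields a new colour with probability (30-28)/30 = 2/30, so the wait is geometric with mean 30/2.
E = 30/2 = 15.0000.

15.000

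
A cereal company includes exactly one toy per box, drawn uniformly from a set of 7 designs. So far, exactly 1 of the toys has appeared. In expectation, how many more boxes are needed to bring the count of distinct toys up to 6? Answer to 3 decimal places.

10.150

From k distinct to k+1 distinct takes on average 7/(7-k) boxes.
Sum over k = 1,...,5: E = 7/6 + 7/5 + 7/4 + 7/3 + 7/2 = 10.1500.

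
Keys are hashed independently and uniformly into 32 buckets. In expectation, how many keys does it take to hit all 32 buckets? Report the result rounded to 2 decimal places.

129.87

Split into phases: going from k distinct to k+1 distinct takes on average 32/(32-k) keys.
E[T] = 32/32 + 32/31 + 32/30 + ... + 32/2 + 32/1 = 32·H_{32}.
H_{32} = 4.058, so E[T] = 129.872.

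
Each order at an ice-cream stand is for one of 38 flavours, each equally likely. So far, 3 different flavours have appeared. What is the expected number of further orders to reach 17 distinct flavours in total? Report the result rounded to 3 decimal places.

With k distinct flavours already seen, the next new one takes an expected 38/(38-k) orders.
Sum over k = 3,...,16: E = 38/35 + 38/34 + 38/33 + ... + 38/23 + 38/22 = 19.0541.

19.054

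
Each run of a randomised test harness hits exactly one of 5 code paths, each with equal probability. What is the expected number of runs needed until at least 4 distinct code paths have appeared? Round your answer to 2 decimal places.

With k distinct code paths already seen, the next new one arrives after an expected 5/(5-k) runs.
Sum over k = 0,...,3: E = 5/5 + 5/4 + 5/3 + 5/2 = 6.417.

6.42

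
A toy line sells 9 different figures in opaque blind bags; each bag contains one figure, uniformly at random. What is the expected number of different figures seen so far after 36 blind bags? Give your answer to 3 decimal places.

For each figure, P(seen in 36 blind bags) = 1 - (8/9)^36 = 0.9856.
By linearity of expectation, E[distinct seen] = 9·(1 - (8/9)^36) = 8.8704.

8.870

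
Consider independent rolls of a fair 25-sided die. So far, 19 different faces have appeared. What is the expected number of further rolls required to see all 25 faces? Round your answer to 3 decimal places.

The wait to go from k to k+1 distinct faces is geometric with mean 25/(25-k).
Sum over k = 19,...,24: E = 25/6 + 25/5 + 25/4 + 25/3 + 25/2 + 25/1 = 61.2500.

61.250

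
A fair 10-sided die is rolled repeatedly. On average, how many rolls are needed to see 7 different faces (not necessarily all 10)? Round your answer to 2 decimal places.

10.96

Going from k to k+1 distinct takes a geometric number of rolls with mean 10/(10-k).
Sum over k = 0,...,6: E = 10/10 + 10/9 + 10/8 + ... + 10/5 + 10/4 = 10.956.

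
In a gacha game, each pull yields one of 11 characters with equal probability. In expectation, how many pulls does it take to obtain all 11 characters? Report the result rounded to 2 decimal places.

33.22

The wait to go from k to k+1 distinct characters is geometric with mean 11/(11-k).
E[T] = 11/11 + 11/10 + 11/9 + ... + 11/2 + 11/1 = 11·H_{11}.
H_{11} = 3.020, so E[T] = 33.219.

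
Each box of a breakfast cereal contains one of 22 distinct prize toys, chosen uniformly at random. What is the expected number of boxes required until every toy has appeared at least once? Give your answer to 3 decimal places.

81.198

The wait to go from k to k+1 distinct toys is geometric with mean 22/(22-k).
E[T] = 22/22 + 22/21 + 22/20 + ... + 22/2 + 22/1 = 22·H_{22}.
H_{22} = 3.6908, so E[T] = 81.1979.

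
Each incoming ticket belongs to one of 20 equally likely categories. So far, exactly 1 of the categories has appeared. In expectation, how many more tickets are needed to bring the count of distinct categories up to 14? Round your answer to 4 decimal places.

With k distinct categories already seen, the next new one takes an expected 20/(20-k) tickets.
Sum over k = 1,...,13: E = 20/19 + 20/18 + 20/17 + ... + 20/8 + 20/7 = 21.95479.

21.9548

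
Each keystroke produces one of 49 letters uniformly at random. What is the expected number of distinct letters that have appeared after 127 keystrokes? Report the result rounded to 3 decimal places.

45.428

For each letter, P(seen in 127 keystrokes) = 1 - (48/49)^127 = 0.9271.
By linearity of expectation, E[distinct seen] = 49·(1 - (48/49)^127) = 45.4278.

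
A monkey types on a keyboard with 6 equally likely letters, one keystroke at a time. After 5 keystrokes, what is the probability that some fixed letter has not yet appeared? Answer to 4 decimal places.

0.4019

On each keystroke the fixed letter fails to appear with probability 5/6.
P(still missing after 5) = (5/6)^5 = 0.40188.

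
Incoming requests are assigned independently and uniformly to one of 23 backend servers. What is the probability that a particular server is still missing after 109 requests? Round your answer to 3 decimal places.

Each request misses the fixed server with probability (23-1)/23 = 22/23, independently.
P(still missing after 109) = (22/23)^109 = 0.0079.

0.008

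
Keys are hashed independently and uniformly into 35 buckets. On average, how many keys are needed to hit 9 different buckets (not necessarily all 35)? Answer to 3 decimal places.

10.233

Going from k to k+1 distinct takes a geometric number of keys with mean 35/(35-k).
Sum over k = 0,...,8: E = 35/35 + 35/34 + 35/33 + ... + 35/28 + 35/27 = 10.2327.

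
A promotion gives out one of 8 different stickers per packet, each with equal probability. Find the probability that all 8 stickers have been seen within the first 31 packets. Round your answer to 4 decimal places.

By inclusion–exclusion over which stickers are missing,
P(all seen) = Σ_{j=0}^{8} (-1)^j C(8,j)((8-j)/8)^31
= 1.00000 - 0.12745 + 0.00375 - 0.00003 + 0.00000 - 0.00000 + 0.00000 - 0.00000 + 0.00000
= 0.87627.

0.8763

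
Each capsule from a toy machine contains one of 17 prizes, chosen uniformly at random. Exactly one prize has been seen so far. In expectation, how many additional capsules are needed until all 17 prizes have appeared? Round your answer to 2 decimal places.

57.47

The wait to go from k to k+1 distinct prizes is geometric with mean 17/(17-k).
Sum over k = 1,...,16: E = 17/16 + 17/15 + 17/14 + ... + 17/2 + 17/1 = 57.472.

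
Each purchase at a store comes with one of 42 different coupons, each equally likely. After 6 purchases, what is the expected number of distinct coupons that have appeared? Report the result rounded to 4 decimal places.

For each coupon, P(seen in 6 purchases) = 1 - (41/42)^6 = 0.13462.
By linearity of expectation, E[distinct seen] = 42·(1 - (41/42)^6) = 5.65399.

5.6540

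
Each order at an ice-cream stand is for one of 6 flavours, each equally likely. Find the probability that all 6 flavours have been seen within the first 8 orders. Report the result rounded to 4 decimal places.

0.1140

By inclusion–exclusion over which flavours are missing,
P(all seen) = Σ_{j=0}^{6} (-1)^j C(6,j)((6-j)/6)^8
= 1.00000 - 1.39541 + 0.58528 - 0.07813 + 0.00229 - 0.00000 + 0.00000
= 0.11403.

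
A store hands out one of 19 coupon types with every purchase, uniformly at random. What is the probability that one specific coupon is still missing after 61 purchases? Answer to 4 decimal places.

On each purchase the fixed coupon fails to appear with probability 18/19.
P(still missing after 61) = (18/19)^61 = 0.03695.

0.0370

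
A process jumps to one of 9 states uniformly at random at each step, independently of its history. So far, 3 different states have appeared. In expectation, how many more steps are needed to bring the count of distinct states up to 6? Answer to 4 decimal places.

5.5500

With k distinct states already seen, the next new one takes an expected 9/(9-k) steps.
Sum over k = 3,...,5: E = 9/6 + 9/5 + 9/4 = 5.55000.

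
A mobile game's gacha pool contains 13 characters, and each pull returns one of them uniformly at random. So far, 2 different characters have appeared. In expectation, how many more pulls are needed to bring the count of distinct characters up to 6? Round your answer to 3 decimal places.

The wait to go from k to k+1 distinct characters is geometric with mean 13/(13-k).
Sum over k = 2,...,5: E = 13/11 + 13/10 + 13/9 + 13/8 = 5.5513.

5.551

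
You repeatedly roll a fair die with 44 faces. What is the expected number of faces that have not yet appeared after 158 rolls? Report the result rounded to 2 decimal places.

1.16

For each face, P(unseen after 158) = (43/44)^158 = 0.026.
By linearity of expectation, E[unseen] = 44·(43/44)^158 = 1.164.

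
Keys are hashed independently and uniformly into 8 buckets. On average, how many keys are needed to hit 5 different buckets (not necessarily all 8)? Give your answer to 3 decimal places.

7.076

Going from k to k+1 distinct takes a geometric number of keys with mean 8/(8-k).
Sum over k = 0,...,4: E = 8/8 + 8/7 + 8/6 + 8/5 + 8/4 = 7.0762.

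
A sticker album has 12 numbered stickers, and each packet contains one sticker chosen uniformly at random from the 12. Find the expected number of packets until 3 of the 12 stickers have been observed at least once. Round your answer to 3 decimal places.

With k distinct stickers already seen, the next new one arrives after an expected 12/(12-k) packets.
Sum over k = 0,...,2: E = 12/12 + 12/11 + 12/10 = 3.2909.

3.291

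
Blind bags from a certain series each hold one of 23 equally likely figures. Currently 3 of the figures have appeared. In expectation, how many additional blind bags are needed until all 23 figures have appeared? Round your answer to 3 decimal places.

From k distinct to k+1 distinct takes on average 23/(23-k) blind bags.
Sum over k = 3,...,22: E = 23/20 + 23/19 + 23/18 + ... + 23/2 + 23/1 = 82.7480.

82.748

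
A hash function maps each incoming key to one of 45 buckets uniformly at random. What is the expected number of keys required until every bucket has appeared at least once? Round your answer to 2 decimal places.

197.77

Split into phases: going from k distinct to k+1 distinct takes on average 45/(45-k) keys.
E[T] = 45/45 + 45/44 + 45/43 + ... + 45/2 + 45/1 = 45·H_{45}.
H_{45} = 4.395, so E[T] = 197.773.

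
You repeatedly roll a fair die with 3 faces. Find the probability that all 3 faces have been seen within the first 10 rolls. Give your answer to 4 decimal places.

0.9480

By inclusion–exclusion over which faces are missing,
P(all seen) = Σ_{j=0}^{3} (-1)^j C(3,j)((3-j)/3)^10
= 1.00000 - 0.05202 + 0.00005 - 0.00000
= 0.94803.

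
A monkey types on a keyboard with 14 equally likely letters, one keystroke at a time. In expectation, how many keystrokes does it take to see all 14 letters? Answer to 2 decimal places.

45.52

After k distinct letters have appeared, the next keystroke gives a new one with probability (14-k)/14, so the expected wait for the (k+1)-th is 14/(14-k).
E[T] = 14/14 + 14/13 + 14/12 + ... + 14/2 + 14/1 = 14·H_{14}.
H_{14} = 3.252, so E[T] = 45.522.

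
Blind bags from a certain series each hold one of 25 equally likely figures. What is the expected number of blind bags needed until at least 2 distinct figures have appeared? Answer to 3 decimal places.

2.042

With k distinct figures already seen, the next new one arrives after an expected 25/(25-k) blind bags.
Sum over k = 0,...,1: E = 25/25 + 25/24 = 2.0417.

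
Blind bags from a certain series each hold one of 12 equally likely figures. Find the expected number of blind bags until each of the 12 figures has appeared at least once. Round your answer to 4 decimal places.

37.2385

The wait to go from k to k+1 distinct figures is geometric with mean 12/(12-k).
E[T] = 12/12 + 12/11 + 12/10 + ... + 12/2 + 12/1 = 12·H_{12}.
H_{12} = 3.10321, so E[T] = 37.23853.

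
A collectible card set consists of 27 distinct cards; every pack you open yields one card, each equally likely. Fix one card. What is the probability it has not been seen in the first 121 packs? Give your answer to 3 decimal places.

0.010

Each pack misses the fixed card with probability (27-1)/27 = 26/27, independently.
P(still missing after 121) = (26/27)^121 = 0.0104.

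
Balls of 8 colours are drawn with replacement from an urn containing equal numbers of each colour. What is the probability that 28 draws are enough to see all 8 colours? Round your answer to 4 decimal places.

Let A_i be the event that colour i is missing after 28 draws. By inclusion–exclusion on the A_i,
P(all seen) = Σ_{j=0}^{8} (-1)^j C(8,j)((8-j)/8)^28
= 1.00000 - 0.19025 + 0.00889 - 0.00011 + 0.00000 - 0.00000 + 0.00000 - 0.00000 + 0.00000
= 0.81854.

0.8185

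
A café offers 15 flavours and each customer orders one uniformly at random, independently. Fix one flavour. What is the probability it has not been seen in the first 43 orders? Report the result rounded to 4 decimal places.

0.0515

Each order misses the fixed flavour with probability (15-1)/15 = 14/15, independently.
P(still missing after 43) = (14/15)^43 = 0.05147.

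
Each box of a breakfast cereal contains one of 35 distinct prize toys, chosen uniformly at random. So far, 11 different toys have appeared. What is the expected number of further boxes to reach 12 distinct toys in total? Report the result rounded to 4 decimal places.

The wait to go from k to k+1 distinct toys is geometric with mean 35/(35-k).
Only the k = 11 term is needed: E = 35/24 = 1.45833.

1.4583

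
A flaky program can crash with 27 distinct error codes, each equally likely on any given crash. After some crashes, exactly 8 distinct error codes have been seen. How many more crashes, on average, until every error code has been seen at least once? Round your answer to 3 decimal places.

95.789

The wait to go from k to k+1 distinct error codes is geometric with mean 27/(27-k).
Sum over k = 8,...,26: E = 27/19 + 27/18 + 27/17 + ... + 27/2 + 27/1 = 95.7890.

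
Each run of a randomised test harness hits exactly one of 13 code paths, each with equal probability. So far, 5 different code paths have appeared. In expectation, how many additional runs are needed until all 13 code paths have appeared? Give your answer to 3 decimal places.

35.332

The wait to go from k to k+1 distinct code paths is geometric with mean 13/(13-k).
Sum over k = 5,...,12: E = 13/8 + 13/7 + 13/6 + ... + 13/2 + 13/1 = 35.3321.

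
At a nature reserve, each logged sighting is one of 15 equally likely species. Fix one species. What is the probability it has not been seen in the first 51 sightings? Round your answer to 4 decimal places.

On each sighting the fixed species fails to appear with probability 14/15.
P(still missing after 51) = (14/15)^51 = 0.02964.

0.0296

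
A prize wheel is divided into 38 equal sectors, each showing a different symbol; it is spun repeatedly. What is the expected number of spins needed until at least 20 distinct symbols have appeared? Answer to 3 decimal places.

27.846

With k distinct symbols already seen, the next new one arrives after an expected 38/(38-k) spins.
Sum over k = 0,...,19: E = 38/38 + 38/37 + 38/36 + ... + 38/20 + 38/19 = 27.8462.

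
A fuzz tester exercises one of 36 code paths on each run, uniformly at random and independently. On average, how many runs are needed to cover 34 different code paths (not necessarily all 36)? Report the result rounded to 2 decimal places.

Going from k to k+1 distinct takes a geometric number of runs with mean 36/(36-k).
Sum over k = 0,...,33: E = 36/36 + 36/35 + 36/34 + ... + 36/4 + 36/3 = 96.284.

96.28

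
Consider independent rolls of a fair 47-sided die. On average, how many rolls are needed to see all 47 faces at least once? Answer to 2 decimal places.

208.58

The wait to go from k to k+1 distinct faces is geometric with mean 47/(47-k).
E[T] = 47/47 + 47/46 + 47/45 + ... + 47/2 + 47/1 = 47·H_{47}.
H_{47} = 4.438, so E[T] = 208.584.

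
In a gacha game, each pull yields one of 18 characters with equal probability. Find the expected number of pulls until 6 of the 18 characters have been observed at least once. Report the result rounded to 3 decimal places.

7.054

With k distinct characters already seen, the next new one arrives after an expected 18/(18-k) pulls.
Sum over k = 0,...,5: E = 18/18 + 18/17 + 18/16 + 18/15 + 18/14 + 18/13 = 7.0542.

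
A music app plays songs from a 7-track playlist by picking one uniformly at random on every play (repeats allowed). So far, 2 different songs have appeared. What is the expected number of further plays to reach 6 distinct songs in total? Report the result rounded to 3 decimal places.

8.983

The wait to go from k to k+1 distinct songs is geometric with mean 7/(7-k).
Sum over k = 2,...,5: E = 7/5 + 7/4 + 7/3 + 7/2 = 8.9833.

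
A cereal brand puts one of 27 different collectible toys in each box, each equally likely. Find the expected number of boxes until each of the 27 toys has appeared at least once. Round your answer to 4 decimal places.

Split into phases: going from k distinct to k+1 distinct takes on average 27/(27-k) boxes.
E[T] = 27/27 + 27/26 + 27/25 + ... + 27/2 + 27/1 = 27·H_{27}.
H_{27} = 3.89146, so E[T] = 105.06933.

105.0693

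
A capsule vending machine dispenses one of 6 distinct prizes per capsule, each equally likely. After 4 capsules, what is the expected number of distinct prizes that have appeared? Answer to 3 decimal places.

For each prize, P(seen in 4 capsules) = 1 - (5/6)^4 = 0.5177.
By linearity of expectation, E[distinct seen] = 6·(1 - (5/6)^4) = 3.1065.

3.106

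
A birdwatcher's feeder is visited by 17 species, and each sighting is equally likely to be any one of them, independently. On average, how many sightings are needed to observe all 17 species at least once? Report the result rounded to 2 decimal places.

The wait to go from k to k+1 distinct species is geometric with mean 17/(17-k).
E[T] = 17/17 + 17/16 + 17/15 + ... + 17/2 + 17/1 = 17·H_{17}.
H_{17} = 3.440, so E[T] = 58.472.

58.47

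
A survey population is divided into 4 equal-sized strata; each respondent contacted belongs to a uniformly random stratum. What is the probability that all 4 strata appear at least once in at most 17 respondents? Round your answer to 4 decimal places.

By inclusion–exclusion over which strata are missing,
P(all seen) = Σ_{j=0}^{4} (-1)^j C(4,j)((4-j)/4)^17
= 1.00000 - 0.03007 + 0.00005 - 0.00000 + 0.00000
= 0.96998.

0.9700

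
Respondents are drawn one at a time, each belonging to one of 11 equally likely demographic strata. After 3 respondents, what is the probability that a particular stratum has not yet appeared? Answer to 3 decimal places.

On each respondent the fixed stratum fails to appear with probability 10/11.
P(still missing after 3) = (10/11)^3 = 0.7513.

0.751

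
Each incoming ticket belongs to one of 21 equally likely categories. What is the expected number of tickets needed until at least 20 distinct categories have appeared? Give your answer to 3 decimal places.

55.553

With k distinct categories already seen, the next new one arrives after an expected 21/(21-k) tickets.
Sum over k = 0,...,19: E = 21/21 + 21/20 + 21/19 + ... + 21/3 + 21/2 = 55.5525.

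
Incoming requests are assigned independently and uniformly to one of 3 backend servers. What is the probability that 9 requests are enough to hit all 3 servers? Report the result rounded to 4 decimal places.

Let A_i be the event that server i is missing after 9 requests. By inclusion–exclusion on the A_i,
P(all seen) = Σ_{j=0}^{3} (-1)^j C(3,j)((3-j)/3)^9
= 1.00000 - 0.07804 + 0.00015 - 0.00000
= 0.92212.

0.9221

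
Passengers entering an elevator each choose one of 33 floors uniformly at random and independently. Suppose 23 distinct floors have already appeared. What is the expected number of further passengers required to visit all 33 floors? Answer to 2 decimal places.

From k distinct to k+1 distinct takes on average 33/(33-k) passengers.
Sum over k = 23,...,32: E = 33/10 + 33/9 + 33/8 + ... + 33/2 + 33/1 = 96.656.

96.66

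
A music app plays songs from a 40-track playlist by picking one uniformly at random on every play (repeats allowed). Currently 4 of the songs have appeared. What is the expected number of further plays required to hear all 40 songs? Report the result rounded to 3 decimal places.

With k distinct songs already seen, the next new one takes an expected 40/(40-k) plays.
Sum over k = 4,...,39: E = 40/36 + 40/35 + 40/34 + ... + 40/2 + 40/1 = 166.9824.

166.982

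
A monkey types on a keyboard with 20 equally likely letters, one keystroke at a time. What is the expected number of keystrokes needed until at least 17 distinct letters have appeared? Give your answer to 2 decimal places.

35.29

Going from k to k+1 distinct takes a geometric number of keystrokes with mean 20/(20-k).
Sum over k = 0,...,16: E = 20/20 + 20/19 + 20/18 + ... + 20/5 + 20/4 = 35.288.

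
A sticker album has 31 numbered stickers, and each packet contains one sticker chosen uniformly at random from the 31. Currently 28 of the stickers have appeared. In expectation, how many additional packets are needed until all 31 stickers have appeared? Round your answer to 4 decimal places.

56.8333

From k distinct to k+1 distinct takes on average 31/(31-k) packets.
Sum over k = 28,...,30: E = 31/3 + 31/2 + 31/1 = 56.83333.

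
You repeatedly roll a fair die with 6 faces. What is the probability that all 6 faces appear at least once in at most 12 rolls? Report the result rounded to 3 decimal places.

0.438

By inclusion–exclusion over which faces are missing,
P(all seen) = Σ_{j=0}^{6} (-1)^j C(6,j)((6-j)/6)^12
= 1.0000 - 0.6729 + 0.1156 - 0.0049 + 0.0000 - 0.0000 + 0.0000
= 0.4378.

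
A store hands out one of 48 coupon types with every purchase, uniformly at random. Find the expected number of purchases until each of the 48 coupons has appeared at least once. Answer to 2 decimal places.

214.02

Split into phases: going from k distinct to k+1 distinct takes on average 48/(48-k) purchases.
E[T] = 48/48 + 48/47 + 48/46 + ... + 48/2 + 48/1 = 48·H_{48}.
H_{48} = 4.459, so E[T] = 214.022.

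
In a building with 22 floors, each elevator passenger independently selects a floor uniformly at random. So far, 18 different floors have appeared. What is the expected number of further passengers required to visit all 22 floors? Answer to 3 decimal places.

From k distinct to k+1 distinct takes on average 22/(22-k) passengers.
Sum over k = 18,...,21: E = 22/4 + 22/3 + 22/2 + 22/1 = 45.8333.

45.833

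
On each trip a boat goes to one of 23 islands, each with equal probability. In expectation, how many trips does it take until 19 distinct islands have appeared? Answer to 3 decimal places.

Going from k to k+1 distinct takes a geometric number of trips with mean 23/(23-k).
Sum over k = 0,...,18: E = 23/23 + 23/22 + 23/21 + ... + 23/6 + 23/5 = 37.9720.

37.972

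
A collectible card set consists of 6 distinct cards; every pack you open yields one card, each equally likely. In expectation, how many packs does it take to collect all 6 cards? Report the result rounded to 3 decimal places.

14.700

Split into phases: going from k distinct to k+1 distinct takes on average 6/(6-k) packs.
E[T] = 6/6 + 6/5 + 6/4 + 6/3 + 6/2 + 6/1 = 6·H_{6}.
H_{6} = 2.4500, so E[T] = 14.7000.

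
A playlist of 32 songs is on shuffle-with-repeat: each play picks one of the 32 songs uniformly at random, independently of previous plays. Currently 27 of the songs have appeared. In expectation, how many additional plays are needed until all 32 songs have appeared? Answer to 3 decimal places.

73.067

With k distinct songs already seen, the next new one takes an expected 32/(32-k) plays.
Sum over k = 27,...,31: E = 32/5 + 32/4 + 32/3 + 32/2 + 32/1 = 73.0667.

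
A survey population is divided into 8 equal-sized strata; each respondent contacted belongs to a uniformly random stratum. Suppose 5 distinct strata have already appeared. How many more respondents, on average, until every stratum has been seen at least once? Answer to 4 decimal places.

14.6667

With k distinct strata already seen, the next new one takes an expected 8/(8-k) respondents.
Sum over k = 5,...,7: E = 8/3 + 8/2 + 8/1 = 14.66667.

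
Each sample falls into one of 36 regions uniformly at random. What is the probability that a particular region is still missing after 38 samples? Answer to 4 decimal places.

Each sample misses the fixed region with probability (36-1)/36 = 35/36, independently.
P(still missing after 38) = (35/36)^38 = 0.34284.

0.3428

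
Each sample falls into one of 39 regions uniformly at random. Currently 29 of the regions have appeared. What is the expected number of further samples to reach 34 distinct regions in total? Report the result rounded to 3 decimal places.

The wait to go from k to k+1 distinct regions is geometric with mean 39/(39-k).
Sum over k = 29,...,33: E = 39/10 + 39/9 + 39/8 + 39/7 + 39/6 = 25.1798.

25.180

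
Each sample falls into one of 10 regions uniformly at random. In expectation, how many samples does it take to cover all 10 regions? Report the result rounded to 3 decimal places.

Split into phases: going from k distinct to k+1 distinct takes on average 10/(10-k) samples.
E[T] = 10/10 + 10/9 + 10/8 + ... + 10/2 + 10/1 = 10·H_{10}.
H_{10} = 2.9290, so E[T] = 29.2897.

29.290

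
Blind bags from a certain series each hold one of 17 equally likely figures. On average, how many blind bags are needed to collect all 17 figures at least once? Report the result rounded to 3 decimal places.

58.472

The wait to go from k to k+1 distinct figures is geometric with mean 17/(17-k).
E[T] = 17/17 + 17/16 + 17/15 + ... + 17/2 + 17/1 = 17·H_{17}.
H_{17} = 3.4396, so E[T] = 58.4724.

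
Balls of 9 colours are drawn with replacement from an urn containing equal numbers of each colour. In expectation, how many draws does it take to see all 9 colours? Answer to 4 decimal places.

25.4607

Split into phases: going from k distinct to k+1 distinct takes on average 9/(9-k) draws.
E[T] = 9/9 + 9/8 + 9/7 + ... + 9/2 + 9/1 = 9·H_{9}.
H_{9} = 2.82897, so E[T] = 25.46071.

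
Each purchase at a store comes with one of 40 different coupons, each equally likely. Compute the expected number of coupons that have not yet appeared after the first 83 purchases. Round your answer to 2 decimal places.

For each coupon, P(unseen after 83) = (39/40)^83 = 0.122.
By linearity of expectation, E[unseen] = 40·(39/40)^83 = 4.892.

4.89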